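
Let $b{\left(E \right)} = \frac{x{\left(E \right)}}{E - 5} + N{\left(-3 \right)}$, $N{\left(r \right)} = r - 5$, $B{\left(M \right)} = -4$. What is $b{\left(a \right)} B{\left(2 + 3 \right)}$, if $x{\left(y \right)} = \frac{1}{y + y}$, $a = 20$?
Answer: $\frac{4799}{150} \approx 31.993$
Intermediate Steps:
$N{\left(r \right)} = -5 + r$
$x{\left(y \right)} = \frac{1}{2 y}$
$b{\left(E \right)} = -8 + \frac{1}{2 E \left(-5 + E\right)}$ ($b{\left(E \right)} = \frac{\frac{1}{2} \frac{1}{E}}{E - 5} - 8 = \frac{\frac{1}{2} \frac{1}{E}}{-5 + E} - 8 = \frac{1}{2 E \left(-5 + E\right)} - 8 = -8 + \frac{1}{2 E \left(-5 + E\right)}$)
$b{\left(a \right)} B{\left(2 + 3 \right)} = \frac{1 + 16 \cdot 20 \left(5 - 20\right)}{2 \cdot 20 \left(-5 + 20\right)} \left(-4\right) = \frac{1}{2} \cdot \frac{1}{20} \cdot \frac{1}{15} \left(1 + 16 \cdot 20 \left(5 - 20\right)\right) \left(-4\right) = \frac{1}{2} \cdot \frac{1}{20} \cdot \frac{1}{15} \left(1 + 16 \cdot 20 \left(-15\right)\right) \left(-4\right) = \frac{1}{2} \cdot \frac{1}{20} \cdot \frac{1}{15} \left(1 - 4800\right) \left(-4\right) = \frac{1}{2} \cdot \frac{1}{20} \cdot \frac{1}{15} \left(-4799\right) \left(-4\right) = \left(- \frac{4799}{600}\right) \left(-4\right) = \frac{4799}{150}$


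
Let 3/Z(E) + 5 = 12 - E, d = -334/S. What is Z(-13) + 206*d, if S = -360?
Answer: 34429/180 ≈ 191.27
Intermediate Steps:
d = 167/180 (d = -334/(-360) = -334*(-1/360) = 167/180 ≈ 0.92778)
Z(E) = 3/(7 - E) (Z(E) = 3/(-5 + (12 - E)) = 3/(7 - E))
Z(-13) + 206*d = -3/(-7 - 13) + 206*(167/180) = -3/(-20) + 17201/90 = -3*(-1/20) + 17201/90 = 3/20 + 17201/90 = 34429/180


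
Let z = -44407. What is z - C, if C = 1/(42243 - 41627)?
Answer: -27354713/616 ≈ -44407.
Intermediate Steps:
C = 1/616 ≈ 0.0016234
z - C = -44407 - 1*1/616 = -44407 - 1/616 = -27354713/616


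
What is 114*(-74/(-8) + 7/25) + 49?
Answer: 56771/50 ≈ 1135.4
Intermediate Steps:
114*(-74/(-8) + 7/25) + 49 = 114*(-74*(-1/8) + 7*(1/25)) + 49 = 114*(37/4 + 7/25) + 49 = 114*(953/100) + 49 = 54321/50 + 49 = 56771/50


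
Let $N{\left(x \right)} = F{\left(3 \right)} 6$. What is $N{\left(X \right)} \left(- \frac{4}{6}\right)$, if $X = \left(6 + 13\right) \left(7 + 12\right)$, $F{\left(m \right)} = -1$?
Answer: $4$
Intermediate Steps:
$X = 361$ ($X = 19 \cdot 19 = 361$)
$N{\left(x \right)} = -6$ ($N{\left(x \right)} = \left(-1\right) 6 = -6$)
$N{\left(X \right)} \left(- \frac{4}{6}\right) = - 6 \left(- \frac{4}{6}\right) = - 6 \left(\left(-4\right) \frac{1}{6}\right) = \left(-6\right) \left(- \frac{2}{3}\right) = 4$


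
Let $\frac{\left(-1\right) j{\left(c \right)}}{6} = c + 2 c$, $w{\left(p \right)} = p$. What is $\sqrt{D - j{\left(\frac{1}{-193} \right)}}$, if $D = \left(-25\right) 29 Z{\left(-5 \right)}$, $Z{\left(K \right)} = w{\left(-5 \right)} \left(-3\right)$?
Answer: $\frac{i \sqrt{405086349}}{193} \approx 104.28 i$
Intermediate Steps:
$Z{\left(K \right)} = 15$ ($Z{\left(K \right)} = \left(-5\right) \left(-3\right) = 15$)
$j{\left(c \right)} = - 18 c$ ($j{\left(c \right)} = - 6 \left(c + 2 c\right) = - 6 \cdot 3 c = - 18 c$)
$D = -10875$ ($D = \left(-25\right) 29 \cdot 15 = \left(-725\right) 15 = -10875$)
$\sqrt{D - j{\left(\frac{1}{-193} \right)}} = \sqrt{-10875 - - \frac{18}{-193}} = \sqrt{-10875 - \left(-18\right) \left(- \frac{1}{193}\right)} = \sqrt{-10875 - \frac{18}{193}} = \sqrt{- \frac{2098893}{193}} = \frac{i \sqrt{405086349}}{193}$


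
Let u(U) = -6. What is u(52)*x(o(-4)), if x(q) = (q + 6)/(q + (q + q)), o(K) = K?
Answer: 1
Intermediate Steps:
x(q) = (6 + q)/(3*q) (x(q) = (6 + q)/(q + 2*q) = (6 + q)/((3*q)) = (6 + q)*(1/(3*q)) = (6 + q)/(3*q))
u(52)*x(o(-4)) = -2*(6 - 4)/(-4) = -2*(-1)*2/4 = -6*(-⅙) = 1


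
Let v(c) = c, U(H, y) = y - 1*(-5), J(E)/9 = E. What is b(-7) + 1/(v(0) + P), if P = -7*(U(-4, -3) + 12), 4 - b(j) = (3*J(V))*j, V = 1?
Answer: 18913/98 ≈ 192.99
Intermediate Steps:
J(E) = 9*E
b(j) = 4 - 27*j (b(j) = 4 - 3*(9*1)*j = 4 - 3*9*j = 4 - 27*j)
U(H, y) = 5 + y (U(H, y) = y + 5 = 5 + y)
P = -98 (P = -7*((5 - 3) + 12) = -7*(2 + 12) = -7*14 = -98)
b(-7) + 1/(v(0) + P) = (4 - 27*(-7)) + 1/(0 - 98) = (4 + 189) + 1/(-98) = 193 - 1/98 = 18913/98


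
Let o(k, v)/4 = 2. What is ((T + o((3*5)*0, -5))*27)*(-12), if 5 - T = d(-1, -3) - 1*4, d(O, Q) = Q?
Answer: -6480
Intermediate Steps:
o(k, v) = 8 (o(k, v) = 4*2 = 8)
T = 12 (T = 5 - (-3 - 1*4) = 5 - (-3 - 4) = 5 - 1*(-7) = 5 + 7 = 12)
((T + o((3*5)*0, -5))*27)*(-12) = ((12 + 8)*27)*(-12) = (20*27)*(-12) = 540*(-12) = -6480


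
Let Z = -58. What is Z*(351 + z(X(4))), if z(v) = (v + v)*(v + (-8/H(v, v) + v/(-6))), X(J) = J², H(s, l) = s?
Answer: -132530/3 ≈ -44177.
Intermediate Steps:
z(v) = 2*v*(-8/v + 5*v/6) (z(v) = (v + v)*(v + (-8/v + v/(-6))) = (2*v)*(v + (-8/v + v*(-⅙))) = (2*v)*(v + (-8/v - v/6)) = (2*v)*(-8/v + 5*v/6) = 2*v*(-8/v + 5*v/6))
Z*(351 + z(X(4))) = -58*(351 + (-16 + 5*(4²)²/3)) = -58*(351 + (-16 + (5/3)*16²)) = -58*(351 + (-16 + (5/3)*256)) = -58*(351 + (-16 + 1280/3)) = -58*(351 + 1232/3) = -58*2285/3 = -132530/3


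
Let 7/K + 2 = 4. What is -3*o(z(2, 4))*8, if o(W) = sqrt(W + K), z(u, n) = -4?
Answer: -12*I*sqrt(2) ≈ -16.971*I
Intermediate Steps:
K = 7/2 (K = 7/(-2 + 4) = 7/2 ≈ 3.5000)
o(W) = sqrt(7/2 + W) (o(W) = sqrt(W + 7/2) = sqrt(7/2 + W))
-3*o(z(2, 4))*8 = -3*sqrt(14 + 4*(-4))/2*8 = -3*sqrt(14 - 16)/2*8 = -3*sqrt(-2)/2*8 = -3*I*sqrt(2)/2*8 = -12*I*sqrt(2)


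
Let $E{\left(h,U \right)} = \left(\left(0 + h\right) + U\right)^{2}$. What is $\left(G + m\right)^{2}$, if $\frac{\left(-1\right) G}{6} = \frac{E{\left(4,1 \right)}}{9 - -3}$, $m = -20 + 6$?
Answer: $\frac{2809}{4} \approx 702.25$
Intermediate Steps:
$m = -14$
$E{\left(h,U \right)} = \left(U + h\right)^{2}$ ($E{\left(h,U \right)} = \left(h + U\right)^{2} = \left(U + h\right)^{2}$)
$G = - \frac{25}{2}$ ($G = - 6 \frac{\left(1 + 4\right)^{2}}{9 - -3} = - 6 \frac{5^{2}}{9 + 3} = - 6 \cdot \frac{25}{12} = - 6 \cdot 25 \cdot \frac{1}{12} = \left(-6\right) \frac{25}{12} = - \frac{25}{2} \approx -12.5$)
$\left(G + m\right)^{2} = \left(- \frac{25}{2} - 14\right)^{2} = \left(- \frac{53}{2}\right)^{2} = \frac{2809}{4}$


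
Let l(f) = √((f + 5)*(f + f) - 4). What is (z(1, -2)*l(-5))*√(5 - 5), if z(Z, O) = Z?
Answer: 0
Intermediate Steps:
l(f) = √(-4 + 2*f*(5 + f)) (l(f) = √((5 + f)*(2*f) - 4) = √(2*f*(5 + f) - 4) = √(-4 + 2*f*(5 + f)))
(z(1, -2)*l(-5))*√(5 - 5) = (1*√(-4 + 2*(-5)² + 10*(-5)))*√(5 - 5) = (1*√(-4 + 2*25 - 50))*√0 = (1*√(-4 + 50 - 50))*0 = (1*√(-4))*0 = (1*(2*I))*0 = (2*I)*0 = 0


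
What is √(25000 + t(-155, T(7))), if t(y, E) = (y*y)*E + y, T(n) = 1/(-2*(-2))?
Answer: √123405/2 ≈ 175.65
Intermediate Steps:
T(n) = ¼ (T(n) = 1/4 = ¼)
t(y, E) = y + E*y² (t(y, E) = y²*E + y = E*y² + y = y + E*y²)
√(25000 + t(-155, T(7))) = √(25000 - 155*(1 + (¼)*(-155))) = √(25000 - 155*(1 - 155/4)) = √(25000 - 155*(-151/4)) = √(25000 + 23405/4) = √(123405/4) = √123405/2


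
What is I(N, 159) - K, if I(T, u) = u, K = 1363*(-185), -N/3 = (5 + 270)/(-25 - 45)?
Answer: 252314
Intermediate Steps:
N = 165/14 (N = -3*(5 + 270)/(-25 - 45) = -825/(-70) = -825*(-1)/70 = -3*(-55/14) = 165/14 ≈ 11.786)
K = -252155
I(N, 159) - K = 159 - 1*(-252155) = 159 + 252155 = 252314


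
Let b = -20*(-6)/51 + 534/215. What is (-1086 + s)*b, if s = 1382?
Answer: 5232688/3655 ≈ 1431.7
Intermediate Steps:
b = 17678/3655 (b = 120*(1/51) + 534*(1/215) = 40/17 + 534/215 = 17678/3655 ≈ 4.8367)
(-1086 + s)*b = (-1086 + 1382)*(17678/3655) = 296*(17678/3655) = 5232688/3655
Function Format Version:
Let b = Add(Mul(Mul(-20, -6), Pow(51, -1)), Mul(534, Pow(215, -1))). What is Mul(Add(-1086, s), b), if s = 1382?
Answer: Rational(5232688, 3655) ≈ 1431.7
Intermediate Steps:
b = Rational(17678, 3655) (b = Add(Mul(120, Rational(1, 51)), Mul(534, Rational(1, 215))) = Add(Rational(40, 17), Rational(534, 215)) = Rational(17678, 3655) ≈ 4.8367)
Mul(Add(-1086, s), b) = Mul(Add(-1086, 1382), Rational(17678, 3655)) = Mul(296, Rational(17678, 3655)) = Rational(5232688, 3655)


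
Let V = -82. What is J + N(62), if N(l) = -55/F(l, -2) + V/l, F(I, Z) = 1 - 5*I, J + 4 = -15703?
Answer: -150468317/9579 ≈ -15708.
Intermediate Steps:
J = -15707 (J = -4 - 15703 = -15707)
N(l) = -82/l - 55/(1 - 5*l) (N(l) = -55/(1 - 5*l) - 82/l = -82/l - 55/(1 - 5*l))
J + N(62) = -15707 + (82 - 355*62)/(62*(-1 + 5*62)) = -15707 + (82 - 22010)/(62*(-1 + 310)) = -15707 + (1/62)*(-21928)/309 = -15707 + (1/62)*(1/309)*(-21928) = -15707 - 10964/9579 = -150468317/9579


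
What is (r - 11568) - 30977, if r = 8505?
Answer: -34040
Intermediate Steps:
(r - 11568) - 30977 = (8505 - 11568) - 30977 = -3063 - 30977 = -34040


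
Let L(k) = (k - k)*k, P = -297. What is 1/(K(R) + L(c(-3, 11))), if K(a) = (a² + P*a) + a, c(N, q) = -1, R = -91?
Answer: 1/35217 ≈ 2.8395e-5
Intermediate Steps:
K(a) = a² - 296*a (K(a) = (a² - 297*a) + a = a² - 296*a)
L(k) = 0 (L(k) = 0*k = 0)
1/(K(R) + L(c(-3, 11))) = 1/(-91*(-296 - 91) + 0) = 1/(-91*(-387) + 0) = 1/(35217 + 0) = 1/35217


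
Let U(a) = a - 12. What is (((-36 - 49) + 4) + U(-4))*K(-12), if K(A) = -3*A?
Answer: -3492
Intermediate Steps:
U(a) = -12 + a
(((-36 - 49) + 4) + U(-4))*K(-12) = (((-36 - 49) + 4) + (-12 - 4))*(-3*(-12)) = ((-85 + 4) - 16)*36 = (-81 - 16)*36 = -97*36 = -3492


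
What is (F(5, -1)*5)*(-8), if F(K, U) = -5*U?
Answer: -200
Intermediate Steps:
(F(5, -1)*5)*(-8) = (-5*(-1)*5)*(-8) = (5*5)*(-8) = 25*(-8) = -200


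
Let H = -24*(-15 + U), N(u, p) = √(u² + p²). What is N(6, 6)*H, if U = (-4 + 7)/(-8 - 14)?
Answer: 23976*√2/11 ≈ 3082.5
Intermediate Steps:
U = -3/22 (U = 3/(-22) = 3*(-1/22) = -3/22 ≈ -0.13636)
N(u, p) = √(p² + u²)
H = 3996/11 (H = -24*(-15 - 3/22) = -24*(-333/22) = 3996/11 ≈ 363.27)
N(6, 6)*H = √(6² + 6²)*(3996/11) = √(36 + 36)*(3996/11) = √72*(3996/11) = (6*√2)*(3996/11) = 23976*√2/11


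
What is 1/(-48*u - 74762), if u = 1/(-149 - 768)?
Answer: -917/68556706 ≈ -1.3376e-5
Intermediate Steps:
u = -1/917 (u = 1/(-917) = -1/917 ≈ -0.0010905)
1/(-48*u - 74762) = 1/(-48*(-1/917) - 74762) = 1/(48/917 - 74762) = 1/(-68556706/917) = -917/68556706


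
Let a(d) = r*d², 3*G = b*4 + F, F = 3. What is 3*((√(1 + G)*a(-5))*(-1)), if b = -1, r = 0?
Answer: 0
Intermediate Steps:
G = -⅓ (G = (-1*4 + 3)/3 = (-4 + 3)/3 = (⅓)*(-1) = -⅓ ≈ -0.33333)
a(d) = 0 (a(d) = 0*d² = 0)
3*((√(1 + G)*a(-5))*(-1)) = 3*((√(1 - ⅓)*0)*(-1)) = 3*((√(⅔)*0)*(-1)) = 3*(((√6/3)*0)*(-1)) = 3*(0*(-1)) = 3*0 = 0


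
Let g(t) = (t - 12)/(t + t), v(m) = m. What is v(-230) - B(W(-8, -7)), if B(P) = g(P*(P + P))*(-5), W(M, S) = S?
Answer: -22325/98 ≈ -227.81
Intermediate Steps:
g(t) = (-12 + t)/(2*t) (g(t) = (-12 + t)/((2*t)) = (-12 + t)*(1/(2*t)) = (-12 + t)/(2*t))
B(P) = -5*(-12 + 2*P²)/(4*P²) (B(P) = ((-12 + P*(P + P))/(2*((P*(P + P)))))*(-5) = ((-12 + P*(2*P))/(2*((P*(2*P)))))*(-5) = ((-12 + 2*P²)/(2*((2*P²))))*(-5) = ((1/(2*P²))*(-12 + 2*P²)/2)*(-5) = ((-12 + 2*P²)/(4*P²))*(-5) = -5*(-12 + 2*P²)/(4*P²))
v(-230) - B(W(-8, -7)) = -230 - (-5/2 + 15/(-7)²) = -230 - (-5/2 + 15*(1/49)) = -230 - (-5/2 + 15/49) = -230 - 1*(-215/98) = -230 + 215/98 = -22325/98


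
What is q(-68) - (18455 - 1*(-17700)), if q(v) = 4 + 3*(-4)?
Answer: -36163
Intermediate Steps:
q(v) = -8 (q(v) = 4 - 12 = -8)
q(-68) - (18455 - 1*(-17700)) = -8 - (18455 - 1*(-17700)) = -8 - (18455 + 17700) = -8 - 1*36155 = -8 - 36155 = -36163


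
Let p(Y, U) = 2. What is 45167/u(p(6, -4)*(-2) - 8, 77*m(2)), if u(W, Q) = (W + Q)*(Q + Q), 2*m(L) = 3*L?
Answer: 45167/101178 ≈ 0.44641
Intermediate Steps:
m(L) = 3*L/2 (m(L) = (3*L)/2 = 3*L/2)
u(W, Q) = 2*Q*(Q + W) (u(W, Q) = (Q + W)*(2*Q) = 2*Q*(Q + W))
45167/u(p(6, -4)*(-2) - 8, 77*m(2)) = 45167/((2*(77*((3/2)*2))*(77*((3/2)*2) + (2*(-2) - 8)))) = 45167/((2*(77*3)*(77*3 + (-4 - 8)))) = 45167/((2*231*(231 - 12))) = 45167/((2*231*219)) = 45167/101178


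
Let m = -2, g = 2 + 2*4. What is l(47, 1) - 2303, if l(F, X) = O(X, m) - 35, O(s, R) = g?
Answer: -2328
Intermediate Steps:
g = 10 (g = 2 + 8 = 10)
O(s, R) = 10
l(F, X) = -25 (l(F, X) = 10 - 35 = -25)
l(47, 1) - 2303 = -25 - 2303 = -2328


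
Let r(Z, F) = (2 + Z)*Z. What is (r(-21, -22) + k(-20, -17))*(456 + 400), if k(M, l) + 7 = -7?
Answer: 329560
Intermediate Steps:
k(M, l) = -14 (k(M, l) = -7 - 7 = -14)
r(Z, F) = Z*(2 + Z)
(r(-21, -22) + k(-20, -17))*(456 + 400) = (-21*(2 - 21) - 14)*(456 + 400) = (-21*(-19) - 14)*856 = (399 - 14)*856 = 385*856 = 329560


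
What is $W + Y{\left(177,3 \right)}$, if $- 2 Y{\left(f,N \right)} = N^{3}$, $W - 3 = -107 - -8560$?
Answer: $\frac{16885}{2} \approx 8442.5$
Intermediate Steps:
$W = 8456$ ($W = 3 - -8453 = 3 + \left(-107 + 8560\right) = 3 + 8453 = 8456$)
$Y{\left(f,N \right)} = - \frac{N^{3}}{2}$
$W + Y{\left(177,3 \right)} = 8456 - \frac{3^{3}}{2} = 8456 - \frac{27}{2} = \frac{16885}{2}$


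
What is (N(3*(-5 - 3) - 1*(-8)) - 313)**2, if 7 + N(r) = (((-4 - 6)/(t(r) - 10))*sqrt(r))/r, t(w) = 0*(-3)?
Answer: (1280 + I)**2/16 ≈ 1.024e+5 + 160.0*I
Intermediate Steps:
t(w) = 0
N(r) = -7 + 1/sqrt(r) (N(r) = -7 + (((-4 - 6)/(0 - 10))*sqrt(r))/r = -7 + ((-10/(-10))*sqrt(r))/r = -7 + ((-10*(-1/10))*sqrt(r))/r = -7 + (1*sqrt(r))/r = -7 + sqrt(r)/r = -7 + 1/sqrt(r))
(N(3*(-5 - 3) - 1*(-8)) - 313)**2 = ((-7 + 1/sqrt(3*(-5 - 3) - 1*(-8))) - 313)**2 = ((-7 + 1/sqrt(3*(-8) + 8)) - 313)**2 = ((-7 + 1/sqrt(-24 + 8)) - 313)**2 = ((-7 + 1/sqrt(-16)) - 313)**2 = ((-7 - I/4) - 313)**2 = (-320 - I/4)**2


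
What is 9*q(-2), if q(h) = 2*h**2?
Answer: 72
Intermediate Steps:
9*q(-2) = 9*(2*(-2)**2) = 9*(2*4) = 9*8 = 72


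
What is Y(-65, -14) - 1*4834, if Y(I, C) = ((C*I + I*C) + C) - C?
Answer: -3014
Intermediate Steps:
Y(I, C) = 2*C*I (Y(I, C) = ((C*I + C*I) + C) - C = (2*C*I + C) - C = (C + 2*C*I) - C = 2*C*I)
Y(-65, -14) - 1*4834 = 2*(-14)*(-65) - 1*4834 = 1820 - 4834 = -3014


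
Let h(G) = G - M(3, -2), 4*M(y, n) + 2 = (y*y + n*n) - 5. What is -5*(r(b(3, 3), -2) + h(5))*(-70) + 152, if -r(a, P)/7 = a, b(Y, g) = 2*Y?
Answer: -13323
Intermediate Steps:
r(a, P) = -7*a
M(y, n) = -7/4 + n²/4 + y²/4 (M(y, n) = -½ + ((y*y + n*n) - 5)/4 = -½ + ((y² + n²) - 5)/4 = -½ + ((n² + y²) - 5)/4 = -½ + (-5 + n² + y²)/4 = -½ + (-5/4 + n²/4 + y²/4) = -7/4 + n²/4 + y²/4)
h(G) = -3/2 + G (h(G) = G - (-7/4 + (¼)*(-2)² + (¼)*3²) = G - (-7/4 + (¼)*4 + (¼)*9) = G - (-7/4 + 1 + 9/4) = G - 1*3/2 = G - 3/2 = -3/2 + G)
-5*(r(b(3, 3), -2) + h(5))*(-70) + 152 = -5*(-14*3 + (-3/2 + 5))*(-70) + 152 = -5*(-7*6 + 7/2)*(-70) + 152 = -5*(-42 + 7/2)*(-70) + 152 = -5*(-77/2)*(-70) + 152 = (385/2)*(-70) + 152 = -13475 + 152 = -13323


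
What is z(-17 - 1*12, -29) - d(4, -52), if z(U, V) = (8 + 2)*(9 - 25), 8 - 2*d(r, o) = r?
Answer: -162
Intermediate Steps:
d(r, o) = 4 - r/2
z(U, V) = -160 (z(U, V) = 10*(-16) = -160)
z(-17 - 1*12, -29) - d(4, -52) = -160 - (4 - 1/2*4) = -160 - (4 - 2) = -160 - 1*2 = -160 - 2 = -162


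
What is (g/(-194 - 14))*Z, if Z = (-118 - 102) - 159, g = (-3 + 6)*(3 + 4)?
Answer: 7959/208 ≈ 38.264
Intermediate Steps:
g = 21 (g = 3*7 = 21)
Z = -379 (Z = -220 - 159 = -379)
(g/(-194 - 14))*Z = (21/(-194 - 14))*(-379) = (21/(-208))*(-379) = -1/208*21*(-379) = -21/208*(-379) = 7959/208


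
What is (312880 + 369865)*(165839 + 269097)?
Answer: 296950379320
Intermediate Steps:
(312880 + 369865)*(165839 + 269097) = 682745*434936 = 296950379320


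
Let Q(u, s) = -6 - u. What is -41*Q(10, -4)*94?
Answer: 61664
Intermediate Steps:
-41*Q(10, -4)*94 = -41*(-6 - 1*10)*94 = -41*(-6 - 10)*94 = -41*(-16)*94 = 656*94 = 61664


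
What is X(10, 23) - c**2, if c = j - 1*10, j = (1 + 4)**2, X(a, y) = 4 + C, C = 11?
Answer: -210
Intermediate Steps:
X(a, y) = 15 (X(a, y) = 4 + 11 = 15)
j = 25 (j = 5**2 = 25)
c = 15 (c = 25 - 1*10 = 25 - 10 = 15)
X(10, 23) - c**2 = 15 - 1*15**2 = 15 - 1*225 = 15 - 225 = -210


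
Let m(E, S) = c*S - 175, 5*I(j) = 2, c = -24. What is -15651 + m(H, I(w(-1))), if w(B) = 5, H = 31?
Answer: -79178/5 ≈ -15836.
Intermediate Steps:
I(j) = ⅖ (I(j) = (⅕)*2 = ⅖)
m(E, S) = -175 - 24*S (m(E, S) = -24*S - 175 = -175 - 24*S)
-15651 + m(H, I(w(-1))) = -15651 + (-175 - 24*⅖) = -15651 + (-175 - 48/5) = -15651 - 923/5 = -79178/5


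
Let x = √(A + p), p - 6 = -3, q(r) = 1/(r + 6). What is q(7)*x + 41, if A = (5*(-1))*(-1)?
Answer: 41 + 2*√2/13 ≈ 41.218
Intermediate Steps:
q(r) = 1/(6 + r)
A = 5 (A = -5*(-1) = 5)
p = 3 (p = 6 - 3 = 3)
x = 2*√2 (x = √(5 + 3) = √8 = 2*√2 ≈ 2.8284)
q(7)*x + 41 = (2*√2)/(6 + 7) + 41 = (2*√2)/13 + 41 = 2*√2/13 + 41 = 41 + 2*√2/13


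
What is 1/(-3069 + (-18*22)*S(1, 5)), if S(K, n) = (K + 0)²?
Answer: -1/3465 ≈ -0.00028860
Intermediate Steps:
S(K, n) = K²
1/(-3069 + (-18*22)*S(1, 5)) = 1/(-3069 - 18*22*1²) = 1/(-3069 - 396*1) = 1/(-3069 - 396) = 1/(-3465) = -1/3465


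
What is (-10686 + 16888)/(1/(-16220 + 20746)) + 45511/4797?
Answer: 134653044355/4797 ≈ 2.8070e+7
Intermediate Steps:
(-10686 + 16888)/(1/(-16220 + 20746)) + 45511/4797 = 6202/(1/4526) + 45511*(1/4797) = 6202/(1/4526) + 45511/4797 = 6202*4526 + 45511/4797 = 28070252 + 45511/4797 = 134653044355/4797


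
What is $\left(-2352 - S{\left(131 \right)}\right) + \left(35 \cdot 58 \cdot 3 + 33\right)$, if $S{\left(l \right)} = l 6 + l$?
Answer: $2854$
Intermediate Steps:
$S{\left(l \right)} = 7 l$ ($S{\left(l \right)} = 6 l + l = 7 l$)
$\left(-2352 - S{\left(131 \right)}\right) + \left(35 \cdot 58 \cdot 3 + 33\right) = \left(-2352 - 7 \cdot 131\right) + \left(35 \cdot 58 \cdot 3 + 33\right) = \left(-2352 - 917\right) + \left(35 \cdot 174 + 33\right) = \left(-2352 - 917\right) + \left(6090 + 33\right) = -3269 + 6123 = 2854$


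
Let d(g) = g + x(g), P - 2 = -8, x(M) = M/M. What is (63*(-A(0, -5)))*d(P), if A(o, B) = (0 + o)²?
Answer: 0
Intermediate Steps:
x(M) = 1
A(o, B) = o²
P = -6 (P = 2 - 8 = -6)
d(g) = 1 + g (d(g) = g + 1 = 1 + g)
(63*(-A(0, -5)))*d(P) = (63*(-1*0²))*(1 - 6) = (63*(-1*0))*(-5) = (63*0)*(-5) = 0*(-5) = 0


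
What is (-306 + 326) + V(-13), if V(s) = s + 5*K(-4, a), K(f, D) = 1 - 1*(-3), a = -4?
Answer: 27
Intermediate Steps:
K(f, D) = 4 (K(f, D) = 1 + 3 = 4)
V(s) = 20 + s (V(s) = s + 5*4 = s + 20 = 20 + s)
(-306 + 326) + V(-13) = (-306 + 326) + (20 - 13) = 20 + 7 = 27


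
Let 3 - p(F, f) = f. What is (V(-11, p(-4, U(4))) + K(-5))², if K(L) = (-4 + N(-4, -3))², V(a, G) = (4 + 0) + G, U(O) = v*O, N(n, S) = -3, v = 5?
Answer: 1296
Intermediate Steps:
U(O) = 5*O
p(F, f) = 3 - f
V(a, G) = 4 + G
K(L) = 49 (K(L) = (-4 - 3)² = (-7)² = 49)
(V(-11, p(-4, U(4))) + K(-5))² = ((4 + (3 - 5*4)) + 49)² = ((4 + (3 - 1*20)) + 49)² = ((4 + (3 - 20)) + 49)² = ((4 - 17) + 49)² = (-13 + 49)² = 36² = 1296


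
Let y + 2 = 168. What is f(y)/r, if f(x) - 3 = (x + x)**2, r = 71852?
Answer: 110227/71852 ≈ 1.5341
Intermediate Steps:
y = 166 (y = -2 + 168 = 166)
f(x) = 3 + 4*x**2 (f(x) = 3 + (x + x)**2 = 3 + (2*x)**2 = 3 + 4*x**2)
f(y)/r = (3 + 4*166**2)/71852 = (3 + 4*27556)*(1/71852) = (3 + 110224)*(1/71852) = 110227*(1/71852) = 110227/71852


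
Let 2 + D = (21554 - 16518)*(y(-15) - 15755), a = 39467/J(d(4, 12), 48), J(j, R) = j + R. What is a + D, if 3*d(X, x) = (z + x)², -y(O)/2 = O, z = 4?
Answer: -31676322399/400 ≈ -7.9191e+7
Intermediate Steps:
y(O) = -2*O
d(X, x) = (4 + x)²/3
J(j, R) = R + j
a = 118401/400 (a = 39467/(48 + (4 + 12)²/3) = 39467/(48 + (⅓)*16²) = 39467/(48 + (⅓)*256) = 39467/(48 + 256/3) = 39467/(400/3) = 39467*(3/400) = 118401/400 ≈ 296.00)
D = -79191102 (D = -2 + (21554 - 16518)*(-2*(-15) - 15755) = -2 + 5036*(30 - 15755) = -2 + 5036*(-15725) = -2 - 79191100 = -79191102)
a + D = 118401/400 - 79191102 = -31676322399/400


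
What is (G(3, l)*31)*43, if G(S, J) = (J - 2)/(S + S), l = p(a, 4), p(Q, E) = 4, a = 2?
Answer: 1333/3 ≈ 444.33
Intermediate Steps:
l = 4
G(S, J) = (-2 + J)/(2*S) (G(S, J) = (-2 + J)/((2*S)) = (-2 + J)*(1/(2*S)) = (-2 + J)/(2*S))
(G(3, l)*31)*43 = (((½)*(-2 + 4)/3)*31)*43 = (((½)*(⅓)*2)*31)*43 = ((⅓)*31)*43 = (31/3)*43 = 1333/3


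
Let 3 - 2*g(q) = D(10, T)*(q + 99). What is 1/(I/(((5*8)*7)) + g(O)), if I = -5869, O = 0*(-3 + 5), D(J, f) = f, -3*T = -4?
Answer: -280/23929 ≈ -0.011701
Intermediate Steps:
T = 4/3 (T = -1/3*(-4) = 4/3 ≈ 1.3333)
O = 0 (O = 0*2 = 0)
g(q) = -129/2 - 2*q/3 (g(q) = 3/2 - 2*(q + 99)/3 = 3/2 - 2*(99 + q)/3 = 3/2 - (132 + 4*q/3)/2 = 3/2 + (-66 - 2*q/3) = -129/2 - 2*q/3)
1/(I/(((5*8)*7)) + g(O)) = 1/(-5869/((5*8)*7) + (-129/2 - 2/3*0)) = 1/(-5869/(40*7) + (-129/2 + 0)) = 1/(-5869/280 - 129/2) = 1/(-23929/280) = -280/23929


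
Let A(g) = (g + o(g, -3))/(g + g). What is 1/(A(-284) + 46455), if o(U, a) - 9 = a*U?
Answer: 568/26385863 ≈ 2.1527e-5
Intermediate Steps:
o(U, a) = 9 + U*a (o(U, a) = 9 + a*U = 9 + U*a)
A(g) = (9 - 2*g)/(2*g) (A(g) = (g + (9 + g*(-3)))/(g + g) = (g + (9 - 3*g))/((2*g)) = (9 - 2*g)*(1/(2*g)) = (9 - 2*g)/(2*g))
1/(A(-284) + 46455) = 1/((9/2 - 1*(-284))/(-284) + 46455) = 1/(-(9/2 + 284)/284 + 46455) = 1/(-1/284*577/2 + 46455) = 1/(-577/568 + 46455) = 1/(26385863/568) = 568/26385863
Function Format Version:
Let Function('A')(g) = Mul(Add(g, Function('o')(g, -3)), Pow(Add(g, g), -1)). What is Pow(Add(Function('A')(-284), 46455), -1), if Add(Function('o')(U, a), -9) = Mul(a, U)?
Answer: Rational(568, 26385863) ≈ 2.1527e-5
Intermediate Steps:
Function('o')(U, a) = Add(9, Mul(U, a)) (Function('o')(U, a) = Add(9, Mul(a, U)) = Add(9, Mul(U, a)))
Function('A')(g) = Mul(Rational(1, 2), Pow(g, -1), Add(9, Mul(-2, g))) (Function('A')(g) = Mul(Add(g, Add(9, Mul(g, -3))), Pow(Add(g, g), -1)) = Mul(Add(g, Add(9, Mul(-3, g))), Pow(Mul(2, g), -1)) = Mul(Add(9, Mul(-2, g)), Mul(Rational(1, 2), Pow(g, -1))) = Mul(Rational(1, 2), Pow(g, -1), Add(9, Mul(-2, g))))
Pow(Add(Function('A')(-284), 46455), -1) = Pow(Add(Mul(Pow(-284, -1), Add(Rational(9, 2), Mul(-1, -284))), 46455), -1) = Pow(Add(Mul(Rational(-1, 284), Add(Rational(9, 2), 284)), 46455), -1) = Pow(Add(Mul(Rational(-1, 284), Rational(577, 2)), 46455), -1) = Pow(Add(Rational(-577, 568), 46455), -1) = Pow(Rational(26385863, 568), -1) = Rational(568, 26385863)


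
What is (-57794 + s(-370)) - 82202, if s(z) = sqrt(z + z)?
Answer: -139996 + 2*I*sqrt(185) ≈ -1.4e+5 + 27.203*I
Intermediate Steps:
s(z) = sqrt(2)*sqrt(z) (s(z) = sqrt(2*z) = sqrt(2)*sqrt(z))
(-57794 + s(-370)) - 82202 = (-57794 + sqrt(2)*sqrt(-370)) - 82202 = (-57794 + sqrt(2)*(I*sqrt(370))) - 82202 = (-57794 + 2*I*sqrt(185)) - 82202 = -139996 + 2*I*sqrt(185)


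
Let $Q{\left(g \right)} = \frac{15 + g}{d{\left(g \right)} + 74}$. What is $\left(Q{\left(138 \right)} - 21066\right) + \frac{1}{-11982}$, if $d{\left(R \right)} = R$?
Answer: $- \frac{26754841555}{1270092} \approx -21065.0$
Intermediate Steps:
$Q{\left(g \right)} = \frac{15 + g}{74 + g}$ ($Q{\left(g \right)} = \frac{15 + g}{g + 74} = \frac{15 + g}{74 + g}$)
$\left(Q{\left(138 \right)} - 21066\right) + \frac{1}{-11982} = \left(\frac{15 + 138}{74 + 138} - 21066\right) + \frac{1}{-11982} = \left(\frac{1}{212} \cdot 153 - 21066\right) - \frac{1}{11982} = \left(\frac{153}{212} - 21066\right) - \frac{1}{11982} = - \frac{4465839}{212} - \frac{1}{11982} = - \frac{26754841555}{1270092}$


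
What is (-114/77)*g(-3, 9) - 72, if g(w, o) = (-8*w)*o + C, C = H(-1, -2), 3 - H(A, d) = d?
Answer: -30738/77 ≈ -399.19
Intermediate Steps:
H(A, d) = 3 - d
C = 5 (C = 3 - 1*(-2) = 3 + 2 = 5)
g(w, o) = 5 - 8*o*w (g(w, o) = (-8*w)*o + 5 = -8*o*w + 5 = 5 - 8*o*w)
(-114/77)*g(-3, 9) - 72 = (-114/77)*(5 - 8*9*(-3)) - 72 = (-114*1/77)*(5 + 216) - 72 = -114/77*221 - 72 = -25194/77 - 72 = -30738/77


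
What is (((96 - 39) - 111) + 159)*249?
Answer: 26145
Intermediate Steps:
(((96 - 39) - 111) + 159)*249 = ((57 - 111) + 159)*249 = (-54 + 159)*249 = 105*249 = 26145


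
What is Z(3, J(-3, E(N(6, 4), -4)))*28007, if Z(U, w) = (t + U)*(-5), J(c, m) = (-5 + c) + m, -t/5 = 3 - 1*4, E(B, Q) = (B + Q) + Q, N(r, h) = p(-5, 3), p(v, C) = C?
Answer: -1120280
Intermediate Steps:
N(r, h) = 3
E(B, Q) = B + 2*Q
t = 5 (t = -5*(3 - 1*4) = -5*(3 - 4) = -5*(-1) = 5)
J(c, m) = -5 + c + m
Z(U, w) = -25 - 5*U (Z(U, w) = (5 + U)*(-5) = -25 - 5*U)
Z(3, J(-3, E(N(6, 4), -4)))*28007 = (-25 - 5*3)*28007 = (-25 - 15)*28007 = -40*28007 = -1120280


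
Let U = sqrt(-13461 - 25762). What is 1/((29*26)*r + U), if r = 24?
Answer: 18096/327504439 - I*sqrt(39223)/327504439 ≈ 5.5254e-5 - 6.0472e-7*I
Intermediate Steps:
U = I*sqrt(39223) (U = sqrt(-39223) = I*sqrt(39223) ≈ 198.05*I)
1/((29*26)*r + U) = 1/((29*26)*24 + I*sqrt(39223)) = 1/(754*24 + I*sqrt(39223)) = 1/(18096 + I*sqrt(39223))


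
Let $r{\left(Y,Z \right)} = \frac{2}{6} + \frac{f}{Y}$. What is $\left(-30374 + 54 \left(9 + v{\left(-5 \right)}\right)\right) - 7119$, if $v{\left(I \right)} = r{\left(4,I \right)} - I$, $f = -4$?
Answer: $-36773$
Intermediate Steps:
$r{\left(Y,Z \right)} = \frac{1}{3} - \frac{4}{Y}$ ($r{\left(Y,Z \right)} = \frac{2}{6} - \frac{4}{Y} = 2 \cdot \frac{1}{6} - \frac{4}{Y} = \frac{1}{3} - \frac{4}{Y}$)
$v{\left(I \right)} = - \frac{2}{3} - I$ ($v{\left(I \right)} = \frac{-12 + 4}{3 \cdot 4} - I = \frac{1}{3} \cdot \frac{1}{4} \left(-8\right) - I = - \frac{2}{3} - I$)
$\left(-30374 + 54 \left(9 + v{\left(-5 \right)}\right)\right) - 7119 = \left(-30374 + 54 \left(9 - - \frac{13}{3}\right)\right) - 7119 = \left(-30374 + 54 \left(9 + \left(- \frac{2}{3} + 5\right)\right)\right) - 7119 = \left(-30374 + 54 \left(9 + \frac{13}{3}\right)\right) - 7119 = \left(-30374 + 54 \cdot \frac{40}{3}\right) - 7119 = \left(-30374 + 720\right) - 7119 = -29654 - 7119 = -36773$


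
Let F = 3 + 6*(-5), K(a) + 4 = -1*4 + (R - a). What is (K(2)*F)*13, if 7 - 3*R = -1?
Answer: 2574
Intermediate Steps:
R = 8/3 (R = 7/3 - ⅓*(-1) = 7/3 + ⅓ = 8/3 ≈ 2.6667)
K(a) = -16/3 - a (K(a) = -4 + (-1*4 + (8/3 - a)) = -4 + (-4 + (8/3 - a)) = -4 + (-4/3 - a) = -16/3 - a)
F = -27 (F = 3 - 30 = -27)
(K(2)*F)*13 = ((-16/3 - 1*2)*(-27))*13 = ((-16/3 - 2)*(-27))*13 = -22/3*(-27)*13 = 198*13 = 2574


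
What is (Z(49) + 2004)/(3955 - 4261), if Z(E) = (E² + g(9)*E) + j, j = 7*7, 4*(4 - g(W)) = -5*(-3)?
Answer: -1985/136 ≈ -14.596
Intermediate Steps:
g(W) = ¼ (g(W) = 4 - (-5)*(-3)/4 = 4 - ¼*15 = 4 - 15/4 = ¼)
j = 49
Z(E) = 49 + E² + E/4 (Z(E) = (E² + E/4) + 49 = 49 + E² + E/4)
(Z(49) + 2004)/(3955 - 4261) = ((49 + 49² + (¼)*49) + 2004)/(3955 - 4261) = ((49 + 2401 + 49/4) + 2004)/(-306) = (9849/4 + 2004)*(-1/306) = (17865/4)*(-1/306) = -1985/136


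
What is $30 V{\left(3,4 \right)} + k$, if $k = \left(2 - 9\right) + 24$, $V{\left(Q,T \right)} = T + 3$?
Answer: $227$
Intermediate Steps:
$V{\left(Q,T \right)} = 3 + T$
$k = 17$ ($k = \left(2 - 9\right) + 24 = -7 + 24 = 17$)
$30 V{\left(3,4 \right)} + k = 30 \left(3 + 4\right) + 17 = 30 \cdot 7 + 17 = 210 + 17 = 227$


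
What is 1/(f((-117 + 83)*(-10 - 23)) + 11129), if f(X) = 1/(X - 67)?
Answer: 1055/11741096 ≈ 8.9855e-5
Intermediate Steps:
f(X) = 1/(-67 + X)
1/(f((-117 + 83)*(-10 - 23)) + 11129) = 1/(1/(-67 + (-117 + 83)*(-10 - 23)) + 11129) = 1/(1/(-67 - 34*(-33)) + 11129) = 1/(1/(-67 + 1122) + 11129) = 1/(1/1055 + 11129) = 1/(11741096/1055) = 1055/11741096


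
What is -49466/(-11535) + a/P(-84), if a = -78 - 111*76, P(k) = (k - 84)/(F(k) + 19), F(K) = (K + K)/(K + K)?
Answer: 82187087/80745 ≈ 1017.9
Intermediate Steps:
F(K) = 1 (F(K) = (2*K)/((2*K)) = (2*K)*(1/(2*K)) = 1)
P(k) = -21/5 + k/20 (P(k) = (k - 84)/(1 + 19) = (-84 + k)/20 = (-84 + k)*(1/20) = -21/5 + k/20)
a = -8514 (a = -78 - 8436 = -8514)
-49466/(-11535) + a/P(-84) = -49466/(-11535) - 8514/(-21/5 + (1/20)*(-84)) = -49466*(-1/11535) - 8514/(-21/5 - 21/5) = 49466/11535 - 8514/(-42/5) = 49466/11535 - 8514*(-5/42) = 49466/11535 + 7095/7 = 82187087/80745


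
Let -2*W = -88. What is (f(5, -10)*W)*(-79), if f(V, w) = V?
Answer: -17380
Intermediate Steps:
W = 44 (W = -½*(-88) = 44)
(f(5, -10)*W)*(-79) = (5*44)*(-79) = 220*(-79) = -17380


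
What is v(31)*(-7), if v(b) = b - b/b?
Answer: -210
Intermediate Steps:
v(b) = -1 + b (v(b) = b - 1*1 = b - 1 = -1 + b)
v(31)*(-7) = (-1 + 31)*(-7) = 30*(-7) = -210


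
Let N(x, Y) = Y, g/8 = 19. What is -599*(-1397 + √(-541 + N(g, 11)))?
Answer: 836803 - 599*I*√530 ≈ 8.368e+5 - 13790.0*I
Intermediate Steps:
g = 152 (g = 8*19 = 152)
-599*(-1397 + √(-541 + N(g, 11))) = -599*(-1397 + √(-541 + 11)) = -599*(-1397 + √(-530)) = -599*(-1397 + I*√530) = 836803 - 599*I*√530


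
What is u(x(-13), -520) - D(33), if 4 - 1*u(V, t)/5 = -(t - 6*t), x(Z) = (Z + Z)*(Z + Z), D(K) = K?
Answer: 12987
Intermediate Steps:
x(Z) = 4*Z² (x(Z) = (2*Z)*(2*Z) = 4*Z²)
u(V, t) = 20 - 25*t (u(V, t) = 20 - (-5)*(t - 6*t) = 20 - (-5)*(-5*t) = 20 - 25*t)
u(x(-13), -520) - D(33) = (20 - 25*(-520)) - 1*33 = (20 + 13000) - 33 = 13020 - 33 = 12987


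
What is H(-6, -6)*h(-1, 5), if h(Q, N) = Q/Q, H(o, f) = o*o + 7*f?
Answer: -6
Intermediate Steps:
H(o, f) = o² + 7*f
h(Q, N) = 1
H(-6, -6)*h(-1, 5) = ((-6)² + 7*(-6))*1 = (36 - 42)*1 = -6*1 = -6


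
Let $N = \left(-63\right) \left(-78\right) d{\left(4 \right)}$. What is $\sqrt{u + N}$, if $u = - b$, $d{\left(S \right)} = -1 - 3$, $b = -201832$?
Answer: $4 \sqrt{11386} \approx 426.82$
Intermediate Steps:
$d{\left(S \right)} = -4$ ($d{\left(S \right)} = -1 - 3 = -4$)
$N = -19656$ ($N = \left(-63\right) \left(-78\right) \left(-4\right) = 4914 \left(-4\right) = -19656$)
$u = 201832$ ($u = \left(-1\right) \left(-201832\right) = 201832$)
$\sqrt{u + N} = \sqrt{201832 - 19656} = \sqrt{182176} = 4 \sqrt{11386}$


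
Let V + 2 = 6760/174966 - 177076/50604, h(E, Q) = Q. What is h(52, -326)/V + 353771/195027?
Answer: 8055966423663521/130961051173239 ≈ 61.514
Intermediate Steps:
V = -671502157/122971937 (V = -2 + (6760/174966 - 177076/50604) = -2 + (6760*(1/174966) - 177076*1/50604) = -2 + (3380/87483 - 44269/12651) = -2 - 425558283/122971937 = -671502157/122971937 ≈ -5.4606)
h(52, -326)/V + 353771/195027 = -326/(-671502157/122971937) + 353771/195027 = -326*(-122971937/671502157) + 353771*(1/195027) = 40088851462/671502157 + 353771/195027 = 8055966423663521/130961051173239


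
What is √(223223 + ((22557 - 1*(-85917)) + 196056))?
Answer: √527753 ≈ 726.47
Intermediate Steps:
√(223223 + ((22557 - 1*(-85917)) + 196056)) = √(223223 + ((22557 + 85917) + 196056)) = √(223223 + (108474 + 196056)) = √(223223 + 304530) = √527753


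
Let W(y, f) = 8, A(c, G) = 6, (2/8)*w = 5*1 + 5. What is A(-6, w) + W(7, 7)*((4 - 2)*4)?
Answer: 70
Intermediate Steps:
w = 40 (w = 4*(5*1 + 5) = 4*(5 + 5) = 4*10 = 40)
A(-6, w) + W(7, 7)*((4 - 2)*4) = 6 + 8*((4 - 2)*4) = 6 + 8*(2*4) = 6 + 8*8 = 6 + 64 = 70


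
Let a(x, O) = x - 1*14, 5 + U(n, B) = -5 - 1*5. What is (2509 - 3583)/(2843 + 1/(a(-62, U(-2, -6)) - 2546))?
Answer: -2816028/7454345 ≈ -0.37777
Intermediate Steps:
U(n, B) = -15 (U(n, B) = -5 + (-5 - 1*5) = -5 + (-5 - 5) = -5 - 10 = -15)
a(x, O) = -14 + x (a(x, O) = x - 14 = -14 + x)
(2509 - 3583)/(2843 + 1/(a(-62, U(-2, -6)) - 2546)) = (2509 - 3583)/(2843 + 1/((-14 - 62) - 2546)) = -1074/(2843 + 1/(-76 - 2546)) = -1074/(2843 + 1/(-2622)) = -1074/(2843 - 1/2622) = -1074/7454345/2622 = -1074*2622/7454345 = -2816028/7454345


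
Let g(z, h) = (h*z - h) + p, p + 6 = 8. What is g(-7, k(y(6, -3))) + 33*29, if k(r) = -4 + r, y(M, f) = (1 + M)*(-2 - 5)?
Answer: 1383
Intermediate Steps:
p = 2 (p = -6 + 8 = 2)
y(M, f) = -7 - 7*M (y(M, f) = (1 + M)*(-7) = -7 - 7*M)
g(z, h) = 2 - h + h*z (g(z, h) = (h*z - h) + 2 = (-h + h*z) + 2 = 2 - h + h*z)
g(-7, k(y(6, -3))) + 33*29 = (2 - (-4 + (-7 - 7*6)) + (-4 + (-7 - 7*6))*(-7)) + 33*29 = (2 - (-4 + (-7 - 42)) + (-4 + (-7 - 42))*(-7)) + 957 = (2 - (-4 - 49) + (-4 - 49)*(-7)) + 957 = (2 - 1*(-53) - 53*(-7)) + 957 = (2 + 53 + 371) + 957 = 426 + 957 = 1383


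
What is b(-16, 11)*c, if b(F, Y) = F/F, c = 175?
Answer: 175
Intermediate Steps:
b(F, Y) = 1
b(-16, 11)*c = 1*175 = 175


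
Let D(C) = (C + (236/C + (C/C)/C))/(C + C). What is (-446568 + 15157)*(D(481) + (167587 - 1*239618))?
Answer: 7189485191841112/231361 ≈ 3.1075e+10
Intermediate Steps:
D(C) = (C + 237/C)/(2*C) (D(C) = (C + (236/C + 1/C))/((2*C)) = (C + (236/C + 1/C))*(1/(2*C)) = (C + 237/C)*(1/(2*C)) = (C + 237/C)/(2*C))
(-446568 + 15157)*(D(481) + (167587 - 1*239618)) = (-446568 + 15157)*((½)*(237 + 481²)/481² + (167587 - 1*239618)) = -431411*((½)*(1/231361)*(237 + 231361) + (167587 - 239618)) = -431411*((½)*(1/231361)*231598 - 72031) = -431411*(115799/231361 - 72031) = -431411*(-16665048392/231361) = 7189485191841112/231361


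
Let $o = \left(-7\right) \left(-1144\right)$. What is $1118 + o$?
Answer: $9126$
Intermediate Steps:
$o = 8008$
$1118 + o = 1118 + 8008 = 9126$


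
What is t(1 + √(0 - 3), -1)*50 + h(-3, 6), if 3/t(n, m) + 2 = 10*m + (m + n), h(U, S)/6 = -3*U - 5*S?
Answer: -6774/49 - 50*I*√3/49 ≈ -138.24 - 1.7674*I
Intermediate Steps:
h(U, S) = -30*S - 18*U (h(U, S) = 6*(-3*U - 5*S) = 6*(-5*S - 3*U) = -30*S - 18*U)
t(n, m) = 3/(-2 + n + 11*m) (t(n, m) = 3/(-2 + (10*m + (m + n))) = 3/(-2 + (n + 11*m)) = 3/(-2 + n + 11*m))
t(1 + √(0 - 3), -1)*50 + h(-3, 6) = (3/(-2 + (1 + √(0 - 3)) + 11*(-1)))*50 + (-30*6 - 18*(-3)) = (3/(-2 + (1 + √(-3)) - 11))*50 + (-180 + 54) = (3/(-2 + (1 + I*√3) - 11))*50 - 126 = (3/(-12 + I*√3))*50 - 126 = 150/(-12 + I*√3) - 126 = -126 + 150/(-12 + I*√3)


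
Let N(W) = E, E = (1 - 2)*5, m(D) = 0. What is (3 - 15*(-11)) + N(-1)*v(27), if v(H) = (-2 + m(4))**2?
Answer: 148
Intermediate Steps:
E = -5 (E = -1*5 = -5)
v(H) = 4 (v(H) = (-2 + 0)**2 = (-2)**2 = 4)
N(W) = -5
(3 - 15*(-11)) + N(-1)*v(27) = (3 - 15*(-11)) - 5*4 = (3 + 165) - 20 = 168 - 20 = 148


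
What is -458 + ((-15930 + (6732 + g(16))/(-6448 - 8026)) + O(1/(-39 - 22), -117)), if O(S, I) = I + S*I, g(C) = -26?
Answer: -7285605589/441457 ≈ -16504.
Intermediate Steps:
O(S, I) = I + I*S
-458 + ((-15930 + (6732 + g(16))/(-6448 - 8026)) + O(1/(-39 - 22), -117)) = -458 + ((-15930 + (6732 - 26)/(-6448 - 8026)) - 117*(1 + 1/(-39 - 22))) = -458 + ((-15930 + 6706/(-14474)) - 117*(1 + 1/(-61))) = -458 + ((-15930 + 6706*(-1/14474)) - 117*(1 - 1/61)) = -458 + ((-15930 - 3353/7237) - 117*60/61) = -458 + (-115288763/7237 - 7020/61) = -458 - 7083418283/441457 = -7285605589/441457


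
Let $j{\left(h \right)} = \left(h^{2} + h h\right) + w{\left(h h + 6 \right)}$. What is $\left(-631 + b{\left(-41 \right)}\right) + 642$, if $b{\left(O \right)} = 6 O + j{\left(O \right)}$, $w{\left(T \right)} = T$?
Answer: $4814$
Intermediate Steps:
$j{\left(h \right)} = 6 + 3 h^{2}$ ($j{\left(h \right)} = \left(h^{2} + h h\right) + \left(h h + 6\right) = \left(h^{2} + h^{2}\right) + \left(h^{2} + 6\right) = 2 h^{2} + \left(6 + h^{2}\right) = 6 + 3 h^{2}$)
$b{\left(O \right)} = 6 + 3 O^{2} + 6 O$ ($b{\left(O \right)} = 6 O + \left(6 + 3 O^{2}\right) = 6 + 3 O^{2} + 6 O$)
$\left(-631 + b{\left(-41 \right)}\right) + 642 = \left(-631 + \left(6 + 3 \left(-41\right)^{2} + 6 \left(-41\right)\right)\right) + 642 = \left(-631 + \left(6 + 3 \cdot 1681 - 246\right)\right) + 642 = \left(-631 + \left(6 + 5043 - 246\right)\right) + 642 = \left(-631 + 4803\right) + 642 = 4172 + 642 = 4814$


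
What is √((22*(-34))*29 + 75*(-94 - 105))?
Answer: I*√36617 ≈ 191.36*I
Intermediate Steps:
√((22*(-34))*29 + 75*(-94 - 105)) = √(-748*29 + 75*(-199)) = √(-21692 - 14925) = √(-36617) = I*√36617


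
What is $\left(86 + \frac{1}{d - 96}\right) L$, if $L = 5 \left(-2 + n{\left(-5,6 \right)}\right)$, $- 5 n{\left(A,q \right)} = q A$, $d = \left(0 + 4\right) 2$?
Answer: $\frac{37835}{22} \approx 1719.8$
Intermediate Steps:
$d = 8$ ($d = 4 \cdot 2 = 8$)
$n{\left(A,q \right)} = - \frac{A q}{5}$ ($n{\left(A,q \right)} = - \frac{q A}{5} = - \frac{A q}{5}$)
$L = 20$ ($L = 5 \left(-2 - \left(-1\right) 6\right) = 5 \left(-2 + 6\right) = 5 \cdot 4 = 20$)
$\left(86 + \frac{1}{d - 96}\right) L = \left(86 + \frac{1}{8 - 96}\right) 20 = \left(86 + \frac{1}{-88}\right) 20 = \left(86 - \frac{1}{88}\right) 20 = \frac{7567}{88} \cdot 20 = \frac{37835}{22}$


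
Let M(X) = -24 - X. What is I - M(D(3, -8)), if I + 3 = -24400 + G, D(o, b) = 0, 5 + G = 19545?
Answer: -4839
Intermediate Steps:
G = 19540 (G = -5 + 19545 = 19540)
I = -4863 (I = -3 + (-24400 + 19540) = -3 - 4860 = -4863)
I - M(D(3, -8)) = -4863 - (-24 - 1*0) = -4863 - (-24 + 0) = -4863 - 1*(-24) = -4863 + 24 = -4839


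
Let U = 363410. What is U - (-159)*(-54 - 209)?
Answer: 321593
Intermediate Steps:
U - (-159)*(-54 - 209) = 363410 - (-159)*(-54 - 209) = 363410 - (-159)*(-263) = 363410 - 1*41817 = 363410 - 41817 = 321593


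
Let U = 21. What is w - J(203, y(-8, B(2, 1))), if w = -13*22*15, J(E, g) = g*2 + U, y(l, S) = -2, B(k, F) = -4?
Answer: -4307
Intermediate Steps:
J(E, g) = 21 + 2*g (J(E, g) = g*2 + 21 = 2*g + 21 = 21 + 2*g)
w = -4290 (w = -286*15 = -4290)
w - J(203, y(-8, B(2, 1))) = -4290 - (21 + 2*(-2)) = -4290 - (21 - 4) = -4290 - 1*17 = -4290 - 17 = -4307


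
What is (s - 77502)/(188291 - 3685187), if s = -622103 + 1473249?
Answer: -193411/874224 ≈ -0.22124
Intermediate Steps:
s = 851146
(s - 77502)/(188291 - 3685187) = (851146 - 77502)/(188291 - 3685187) = 773644/(-3496896) = 773644*(-1/3496896) = -193411/874224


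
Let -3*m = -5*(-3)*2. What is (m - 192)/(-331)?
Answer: 202/331 ≈ 0.61027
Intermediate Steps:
m = -10 (m = -(-5*(-3))*2/3 = -5*2 = -1/3*30 = -10)
(m - 192)/(-331) = (-10 - 192)/(-331) = -1/331*(-202) = 202/331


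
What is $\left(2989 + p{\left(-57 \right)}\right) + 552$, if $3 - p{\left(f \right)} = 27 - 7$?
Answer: $3524$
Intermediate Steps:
$p{\left(f \right)} = -17$ ($p{\left(f \right)} = 3 - \left(27 - 7\right) = 3 - 20 = -17$)
$\left(2989 + p{\left(-57 \right)}\right) + 552 = \left(2989 - 17\right) + 552 = 2972 + 552 = 3524$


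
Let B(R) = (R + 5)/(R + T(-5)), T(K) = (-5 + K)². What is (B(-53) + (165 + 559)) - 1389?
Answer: -31303/47 ≈ -666.02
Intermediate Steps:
B(R) = (5 + R)/(100 + R) (B(R) = (R + 5)/(R + (-5 - 5)²) = (5 + R)/(R + (-10)²) = (5 + R)/(R + 100) = (5 + R)/(100 + R))
(B(-53) + (165 + 559)) - 1389 = ((5 - 53)/(100 - 53) + (165 + 559)) - 1389 = (-48/47 + 724) - 1389 = 33980/47 - 1389 = -31303/47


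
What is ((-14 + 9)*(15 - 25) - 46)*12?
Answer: 48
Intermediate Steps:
((-14 + 9)*(15 - 25) - 46)*12 = (-5*(-10) - 46)*12 = (50 - 46)*12 = 4*12 = 48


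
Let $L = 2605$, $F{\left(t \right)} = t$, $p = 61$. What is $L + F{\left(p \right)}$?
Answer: $2666$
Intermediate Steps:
$L + F{\left(p \right)} = 2605 + 61 = 2666$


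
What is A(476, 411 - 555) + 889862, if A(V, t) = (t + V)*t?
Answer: 842054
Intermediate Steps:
A(V, t) = t*(V + t) (A(V, t) = (V + t)*t = t*(V + t))
A(476, 411 - 555) + 889862 = (411 - 555)*(476 + (411 - 555)) + 889862 = -144*(476 - 144) + 889862 = -144*332 + 889862 = -47808 + 889862 = 842054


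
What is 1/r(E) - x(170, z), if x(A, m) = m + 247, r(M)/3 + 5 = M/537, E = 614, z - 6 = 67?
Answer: -662899/2071 ≈ -320.09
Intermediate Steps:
z = 73 (z = 6 + 67 = 73)
r(M) = -15 + M/179 (r(M) = -15 + 3*(M/537) = -15 + M/179)
x(A, m) = 247 + m
1/r(E) - x(170, z) = 1/(-15 + (1/179)*614) - (247 + 73) = 1/(-15 + 614/179) - 1*320 = 1/(-2071/179) - 320 = -179/2071 - 320 = -662899/2071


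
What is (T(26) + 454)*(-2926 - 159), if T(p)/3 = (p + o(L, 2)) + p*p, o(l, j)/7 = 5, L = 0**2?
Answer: -8221525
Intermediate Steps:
L = 0
o(l, j) = 35 (o(l, j) = 7*5 = 35)
T(p) = 105 + 3*p + 3*p**2 (T(p) = 3*((p + 35) + p*p) = 3*((35 + p) + p**2) = 3*(35 + p + p**2) = 105 + 3*p + 3*p**2)
(T(26) + 454)*(-2926 - 159) = ((105 + 3*26 + 3*26**2) + 454)*(-2926 - 159) = ((105 + 78 + 3*676) + 454)*(-3085) = ((105 + 78 + 2028) + 454)*(-3085) = (2211 + 454)*(-3085) = 2665*(-3085) = -8221525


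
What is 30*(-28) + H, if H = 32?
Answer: -808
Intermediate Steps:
30*(-28) + H = 30*(-28) + 32 = -840 + 32 = -808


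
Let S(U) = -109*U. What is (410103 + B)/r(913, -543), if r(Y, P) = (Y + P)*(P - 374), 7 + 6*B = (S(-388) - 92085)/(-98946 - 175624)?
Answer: -96515716009/79850447400 ≈ -1.2087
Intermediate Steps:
B = -1872197/1647420 (B = -7/6 + ((-109*(-388) - 92085)/(-98946 - 175624))/6 = -7/6 + ((42292 - 92085)/(-274570))/6 = -7/6 + (-49793*(-1/274570))/6 = -7/6 + (⅙)*(49793/274570) = -7/6 + 49793/1647420 = -1872197/1647420 ≈ -1.1364)
r(Y, P) = (-374 + P)*(P + Y) (r(Y, P) = (P + Y)*(-374 + P) = (-374 + P)*(P + Y))
(410103 + B)/r(913, -543) = (410103 - 1872197/1647420)/((-543)² - 374*(-543) - 374*913 - 543*913) = 675610012063/(1647420*(294849 + 203082 - 341462 - 495759)) = (675610012063/1647420)/(-339290) = (675610012063/1647420)*(-1/339290) = -96515716009/79850447400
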